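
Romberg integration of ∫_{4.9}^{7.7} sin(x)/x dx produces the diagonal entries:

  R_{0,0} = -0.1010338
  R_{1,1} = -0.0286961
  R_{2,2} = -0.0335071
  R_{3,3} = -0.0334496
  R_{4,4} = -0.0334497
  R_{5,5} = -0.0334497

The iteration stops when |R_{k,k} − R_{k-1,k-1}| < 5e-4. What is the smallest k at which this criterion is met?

|R_{1,1} − R_{0,0}| = 0.0723377 ≥ 5e-4
|R_{2,2} − R_{1,1}| = 0.0048110 ≥ 5e-4
|R_{3,3} − R_{2,2}| = 0.0000575 < 5e-4

k = 3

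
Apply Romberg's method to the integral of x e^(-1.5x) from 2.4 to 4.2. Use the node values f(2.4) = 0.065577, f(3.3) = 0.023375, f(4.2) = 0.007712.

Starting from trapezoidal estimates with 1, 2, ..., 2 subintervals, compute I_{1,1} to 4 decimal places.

0.0500

I_{0,0} (trapezoid, 1 panel, h=1.8000): 0.065960
I_{1,0} (trapezoid, 2 panels, h=0.9000): 0.054018
I_{1,1} = 0.054018 + (0.054018 − 0.065960)/3 = 0.050037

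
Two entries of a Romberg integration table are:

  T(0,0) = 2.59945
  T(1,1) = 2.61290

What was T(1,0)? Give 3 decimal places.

2.610

From T(1,1) = (4·T(1,0) − T(0,0))/3, solve for T(1,0):
4·T(1,0) = 3·2.61290 + 2.59945 = 10.43815
T(1,0) = 2.60954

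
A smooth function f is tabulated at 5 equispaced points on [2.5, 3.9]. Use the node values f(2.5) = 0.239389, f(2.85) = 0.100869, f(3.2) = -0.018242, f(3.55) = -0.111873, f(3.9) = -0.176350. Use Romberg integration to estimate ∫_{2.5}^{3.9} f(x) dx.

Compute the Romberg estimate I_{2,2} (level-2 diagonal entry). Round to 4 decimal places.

I_{0,0} (trapezoid, 1 panel, h=1.4000): 0.044127
I_{1,0} (trapezoid, 2 panels, h=0.7000): 0.009294
I_{2,0} (trapezoid, 4 panels, h=0.3500): 0.000796
I_{1,1} = 0.009294 + (0.009294 − 0.044127)/3 = -0.002317
I_{2,1} = 0.000796 + (0.000796 − 0.009294)/3 = -0.002037
I_{2,2} = -0.002037 + (-0.002037 − (-0.002317))/15 = -0.002018

-0.0020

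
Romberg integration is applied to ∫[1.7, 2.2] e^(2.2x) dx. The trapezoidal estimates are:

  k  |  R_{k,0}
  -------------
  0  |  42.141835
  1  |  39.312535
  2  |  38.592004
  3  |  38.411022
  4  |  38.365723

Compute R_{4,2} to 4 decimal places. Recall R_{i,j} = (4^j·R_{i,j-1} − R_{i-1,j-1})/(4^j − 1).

38.3506

R_{3,1} = 38.411022 + (38.411022 − 38.592004)/3 = 38.350695
R_{4,1} = 38.365723 + (38.365723 − 38.411022)/3 = 38.350623
R_{4,2} = 38.350623 + (38.350623 − 38.350695)/15 = 38.350618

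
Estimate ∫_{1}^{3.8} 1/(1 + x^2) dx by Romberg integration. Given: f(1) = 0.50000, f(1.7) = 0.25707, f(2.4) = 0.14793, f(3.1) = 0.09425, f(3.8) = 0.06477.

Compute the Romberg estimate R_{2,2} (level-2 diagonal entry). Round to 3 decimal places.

0.528

R_{0,0} (trapezoid, 1 panel, h=2.8000): 0.79068
R_{1,0} (trapezoid, 2 panels, h=1.4000): 0.60244
R_{2,0} (trapezoid, 4 panels, h=0.7000): 0.54714
R_{1,1} = 0.60244 + (0.60244 − 0.79068)/3 = 0.53969
R_{2,1} = 0.54714 + (0.54714 − 0.60244)/3 = 0.52871
R_{2,2} = 0.52871 + (0.52871 − 0.53969)/15 = 0.52798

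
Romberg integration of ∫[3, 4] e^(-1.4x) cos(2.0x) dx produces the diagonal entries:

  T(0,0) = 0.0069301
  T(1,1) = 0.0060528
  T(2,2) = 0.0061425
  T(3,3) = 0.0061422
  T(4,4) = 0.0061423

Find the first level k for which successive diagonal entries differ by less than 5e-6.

k = 3

|T(1,1) − T(0,0)| = 0.0008773 ≥ 5e-6
|T(2,2) − T(1,1)| = 0.0000897 ≥ 5e-6
|T(3,3) − T(2,2)| = 0.0000003 < 5e-6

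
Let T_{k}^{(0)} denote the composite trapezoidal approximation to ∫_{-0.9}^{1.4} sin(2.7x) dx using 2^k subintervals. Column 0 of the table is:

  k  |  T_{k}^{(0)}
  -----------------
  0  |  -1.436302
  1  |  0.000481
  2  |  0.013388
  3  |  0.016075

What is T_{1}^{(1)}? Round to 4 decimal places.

0.4794

T_{1}^{(1)} = 0.000481 + (0.000481 − (-1.436302))/3 = 0.479409
(Column j=1 coincides with Simpson's rule on the same nodes.)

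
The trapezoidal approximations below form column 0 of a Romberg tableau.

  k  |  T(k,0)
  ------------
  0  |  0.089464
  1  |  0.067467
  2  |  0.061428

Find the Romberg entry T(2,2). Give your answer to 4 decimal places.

0.0594

Richardson extrapolation on the trapezoidal column (denominator 4−1=3):
T(1,1) = (4·0.067467 − 0.089464) / 3 = 0.060135
T(2,1) = 0.061428 + (0.061428 − 0.067467)/3 = 0.059415
T(2,2) = 0.059415 + (0.059415 − 0.060135)/15 = 0.059367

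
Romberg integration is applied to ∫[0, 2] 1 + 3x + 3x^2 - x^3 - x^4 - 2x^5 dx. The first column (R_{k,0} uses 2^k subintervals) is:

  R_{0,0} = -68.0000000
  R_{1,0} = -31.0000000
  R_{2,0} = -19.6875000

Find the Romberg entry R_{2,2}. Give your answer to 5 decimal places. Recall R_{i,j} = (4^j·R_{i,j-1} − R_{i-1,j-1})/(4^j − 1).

-15.73333

Richardson extrapolation on the trapezoidal column (denominator 4−1=3):
R_{1,1} = (4·(-31.0000000) − (-68.0000000)) / 3 = -18.6666667
R_{2,1} = (4·(-19.6875000) − (-31.0000000)) / 3 = -15.9166667
R_{2,2} = -15.9166667 + (-15.9166667 − (-18.6666667))/15 = -15.7333334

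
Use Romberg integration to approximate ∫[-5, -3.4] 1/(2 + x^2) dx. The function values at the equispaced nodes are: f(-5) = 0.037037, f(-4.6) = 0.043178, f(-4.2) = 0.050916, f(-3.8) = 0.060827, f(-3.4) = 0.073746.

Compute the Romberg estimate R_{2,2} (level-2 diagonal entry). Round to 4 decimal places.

R_{0,0} (trapezoid, 1 panel, h=1.6000): 0.088626
R_{1,0} (trapezoid, 2 panels, h=0.8000): 0.085046
R_{2,0} (trapezoid, 4 panels, h=0.4000): 0.084125
R_{1,1} = 0.085046 + (0.085046 − 0.088626)/3 = 0.083853
R_{2,1} = 0.084125 + (0.084125 − 0.085046)/3 = 0.083818
R_{2,2} = 0.083818 + (0.083818 − 0.083853)/15 = 0.083816

0.0838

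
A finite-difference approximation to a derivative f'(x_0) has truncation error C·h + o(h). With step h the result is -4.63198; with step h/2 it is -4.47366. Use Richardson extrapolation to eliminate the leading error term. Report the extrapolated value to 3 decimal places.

-4.315

The leading error scales as h; refining by a factor of 2 reduces it by 2^1 = 2.
Extrapolated value = (2·A(h/2) − A(h)) / (2 − 1)
= (2·(-4.47366) − (-4.63198)) / 1
= -4.31534 / 1 = -4.31534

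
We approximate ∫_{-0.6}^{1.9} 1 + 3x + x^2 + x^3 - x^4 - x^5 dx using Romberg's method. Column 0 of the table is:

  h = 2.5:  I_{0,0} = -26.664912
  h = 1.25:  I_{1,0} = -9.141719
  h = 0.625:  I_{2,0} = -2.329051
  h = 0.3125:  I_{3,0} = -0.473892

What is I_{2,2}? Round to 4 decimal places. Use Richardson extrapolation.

0.1580

I_{1,1} = (4·(-9.141719) − (-26.664912)) / 3 = -3.300655
I_{2,1} = (4·(-2.329051) − (-9.141719)) / 3 = -0.058162
I_{2,2} = -0.058162 + (-0.058162 − (-3.300655))/15 = 0.158004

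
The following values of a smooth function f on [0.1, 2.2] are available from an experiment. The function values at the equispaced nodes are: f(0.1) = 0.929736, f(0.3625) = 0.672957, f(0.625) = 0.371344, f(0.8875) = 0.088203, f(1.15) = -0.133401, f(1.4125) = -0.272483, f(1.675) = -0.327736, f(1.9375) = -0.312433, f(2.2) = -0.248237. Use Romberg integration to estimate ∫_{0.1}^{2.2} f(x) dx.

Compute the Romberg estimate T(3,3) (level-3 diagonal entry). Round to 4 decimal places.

T(0,0) (trapezoid, 1 panel, h=2.1000): 0.715574
T(1,0) (trapezoid, 2 panels, h=1.0500): 0.217716
T(2,0) (trapezoid, 4 panels, h=0.5250): 0.131752
T(3,0) (trapezoid, 8 panels, h=0.2625): 0.112140
T(1,1) = 0.217716 + (0.217716 − 0.715574)/3 = 0.051763
T(2,1) = 0.131752 + (0.131752 − 0.217716)/3 = 0.103097
T(3,1) = 0.112140 + (0.112140 − 0.131752)/3 = 0.105603
T(2,2) = 0.103097 + (0.103097 − 0.051763)/15 = 0.106519
T(3,2) = 0.105603 + (0.105603 − 0.103097)/15 = 0.105770
T(3,3) = 0.105770 + (0.105770 − 0.106519)/63 = 0.105758

0.1058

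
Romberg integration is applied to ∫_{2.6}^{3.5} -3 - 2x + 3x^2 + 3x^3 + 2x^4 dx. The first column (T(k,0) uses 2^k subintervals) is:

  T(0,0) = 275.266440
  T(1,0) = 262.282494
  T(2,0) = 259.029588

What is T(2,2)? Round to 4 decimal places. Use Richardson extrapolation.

257.9447

T(1,1) = 262.282494 + (262.282494 − 275.266440)/3 = 257.954512
T(2,1) = (4·259.029588 − 262.282494) / 3 = 257.945286
T(2,2) = 257.945286 + (257.945286 − 257.954512)/15 = 257.944671
(Column j=1 coincides with Simpson's rule on the same nodes.)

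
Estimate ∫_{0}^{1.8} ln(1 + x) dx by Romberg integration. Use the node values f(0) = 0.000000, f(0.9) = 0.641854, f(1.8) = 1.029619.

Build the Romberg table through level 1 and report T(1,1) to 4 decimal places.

T(0,0) (trapezoid, 1 panel, h=1.8000): 0.926657
T(1,0) (trapezoid, 2 panels, h=0.9000): 1.040997
T(1,1) = 1.040997 + (1.040997 − 0.926657)/3 = 1.079110

1.0791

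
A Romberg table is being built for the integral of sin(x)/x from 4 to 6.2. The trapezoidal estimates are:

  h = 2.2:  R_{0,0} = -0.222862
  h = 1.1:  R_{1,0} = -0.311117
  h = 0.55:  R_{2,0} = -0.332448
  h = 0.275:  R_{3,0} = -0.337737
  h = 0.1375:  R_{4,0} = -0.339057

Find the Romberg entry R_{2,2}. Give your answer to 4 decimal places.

-0.3395

R_{1,1} = (4·(-0.311117) − (-0.222862)) / 3 = -0.340535
R_{2,1} = -0.332448 + (-0.332448 − (-0.311117))/3 = -0.339558
R_{2,2} = -0.339558 + (-0.339558 − (-0.340535))/15 = -0.339493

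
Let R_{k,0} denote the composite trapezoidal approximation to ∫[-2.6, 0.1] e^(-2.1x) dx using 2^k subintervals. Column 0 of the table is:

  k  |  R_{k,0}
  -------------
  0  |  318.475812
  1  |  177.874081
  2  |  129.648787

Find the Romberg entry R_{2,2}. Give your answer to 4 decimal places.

Richardson extrapolation on the trapezoidal column (denominator 4−1=3):
R_{1,1} = 177.874081 + (177.874081 − 318.475812)/3 = 131.006837
R_{2,1} = 129.648787 + (129.648787 − 177.874081)/3 = 113.573689
R_{2,2} = (16·113.573689 − 131.006837) / 15 = 112.411479
(Column j=1 coincides with Simpson's rule on the same nodes.)

112.4115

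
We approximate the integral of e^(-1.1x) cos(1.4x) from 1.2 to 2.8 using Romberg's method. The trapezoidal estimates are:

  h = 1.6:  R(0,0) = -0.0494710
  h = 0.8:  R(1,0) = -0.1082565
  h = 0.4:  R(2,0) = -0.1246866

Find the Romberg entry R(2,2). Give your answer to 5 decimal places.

-0.13032

Richardson extrapolation on the trapezoidal column (denominator 4−1=3):
R(1,1) = (4·(-0.1082565) − (-0.0494710)) / 3 = -0.1278517
R(2,1) = (4·(-0.1246866) − (-0.1082565)) / 3 = -0.1301633
R(2,2) = -0.1301633 + (-0.1301633 − (-0.1278517))/15 = -0.1303174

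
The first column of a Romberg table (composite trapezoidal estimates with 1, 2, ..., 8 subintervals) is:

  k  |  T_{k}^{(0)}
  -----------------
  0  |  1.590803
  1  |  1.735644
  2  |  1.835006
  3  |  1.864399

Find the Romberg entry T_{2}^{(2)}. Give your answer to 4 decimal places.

1.8737

T_{1}^{(1)} = (4·1.735644 − 1.590803) / 3 = 1.783924
T_{2}^{(1)} = 1.835006 + (1.835006 − 1.735644)/3 = 1.868127
T_{2}^{(2)} = 1.868127 + (1.868127 − 1.783924)/15 = 1.873741
(Column j=1 coincides with Simpson's rule on the same nodes.)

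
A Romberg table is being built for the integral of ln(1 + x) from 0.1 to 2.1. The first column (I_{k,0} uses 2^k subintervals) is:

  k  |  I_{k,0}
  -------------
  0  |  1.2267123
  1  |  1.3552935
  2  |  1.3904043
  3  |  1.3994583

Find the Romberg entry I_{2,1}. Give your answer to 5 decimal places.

1.40211

Richardson extrapolation on the trapezoidal column (denominator 4−1=3):
I_{2,1} = (4·1.3904043 − 1.3552935) / 3 = 1.4021079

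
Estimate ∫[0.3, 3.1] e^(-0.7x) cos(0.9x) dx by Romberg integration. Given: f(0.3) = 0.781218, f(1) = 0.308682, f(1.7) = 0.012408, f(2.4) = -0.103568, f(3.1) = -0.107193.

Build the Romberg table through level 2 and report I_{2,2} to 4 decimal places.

I_{0,0} (trapezoid, 1 panel, h=2.8000): 0.943635
I_{1,0} (trapezoid, 2 panels, h=1.4000): 0.489189
I_{2,0} (trapezoid, 4 panels, h=0.7000): 0.388174
I_{1,1} = 0.489189 + (0.489189 − 0.943635)/3 = 0.337707
I_{2,1} = 0.388174 + (0.388174 − 0.489189)/3 = 0.354502
I_{2,2} = 0.354502 + (0.354502 − 0.337707)/15 = 0.355622

0.3556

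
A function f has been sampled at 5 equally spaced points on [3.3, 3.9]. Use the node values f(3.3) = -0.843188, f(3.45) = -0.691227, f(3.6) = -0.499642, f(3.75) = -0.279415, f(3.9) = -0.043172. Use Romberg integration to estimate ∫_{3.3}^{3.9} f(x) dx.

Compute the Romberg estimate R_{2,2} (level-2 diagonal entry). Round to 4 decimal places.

R_{0,0} (trapezoid, 1 panel, h=0.6000): -0.265908
R_{1,0} (trapezoid, 2 panels, h=0.3000): -0.282847
R_{2,0} (trapezoid, 4 panels, h=0.1500): -0.287020
R_{1,1} = -0.282847 + (-0.282847 − (-0.265908))/3 = -0.288493
R_{2,1} = -0.287020 + (-0.287020 − (-0.282847))/3 = -0.288411
R_{2,2} = -0.288411 + (-0.288411 − (-0.288493))/15 = -0.288406

-0.2884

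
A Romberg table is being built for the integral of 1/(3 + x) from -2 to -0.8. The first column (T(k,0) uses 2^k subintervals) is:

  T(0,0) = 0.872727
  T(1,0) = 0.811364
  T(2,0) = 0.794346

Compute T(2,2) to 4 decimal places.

0.7885

T(1,1) = 0.811364 + (0.811364 − 0.872727)/3 = 0.790910
T(2,1) = 0.794346 + (0.794346 − 0.811364)/3 = 0.788673
T(2,2) = 0.788673 + (0.788673 − 0.790910)/15 = 0.788524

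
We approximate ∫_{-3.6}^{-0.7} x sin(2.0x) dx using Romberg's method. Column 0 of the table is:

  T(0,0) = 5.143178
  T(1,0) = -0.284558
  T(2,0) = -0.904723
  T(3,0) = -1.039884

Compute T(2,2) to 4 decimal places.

-1.0460

T(1,1) = -0.284558 + (-0.284558 − 5.143178)/3 = -2.093803
T(2,1) = -0.904723 + (-0.904723 − (-0.284558))/3 = -1.111445
T(2,2) = (16·(-1.111445) − (-2.093803)) / 15 = -1.045954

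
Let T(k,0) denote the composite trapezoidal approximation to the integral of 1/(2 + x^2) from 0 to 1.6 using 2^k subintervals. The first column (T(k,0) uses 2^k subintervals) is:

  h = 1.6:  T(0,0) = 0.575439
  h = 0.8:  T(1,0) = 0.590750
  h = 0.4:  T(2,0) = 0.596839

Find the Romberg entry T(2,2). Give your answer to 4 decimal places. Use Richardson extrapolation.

0.5991

Richardson extrapolation on the trapezoidal column (denominator 4−1=3):
T(1,1) = 0.590750 + (0.590750 − 0.575439)/3 = 0.595854
T(2,1) = 0.596839 + (0.596839 − 0.590750)/3 = 0.598869
T(2,2) = (16·0.598869 − 0.595854) / 15 = 0.599070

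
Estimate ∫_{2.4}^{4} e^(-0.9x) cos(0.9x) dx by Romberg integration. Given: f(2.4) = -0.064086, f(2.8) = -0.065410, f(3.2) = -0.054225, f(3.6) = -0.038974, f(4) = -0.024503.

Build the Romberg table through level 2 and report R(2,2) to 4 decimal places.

-0.0820

R(0,0) (trapezoid, 1 panel, h=1.6000): -0.070871
R(1,0) (trapezoid, 2 panels, h=0.8000): -0.078816
R(2,0) (trapezoid, 4 panels, h=0.4000): -0.081161
R(1,1) = -0.078816 + (-0.078816 − (-0.070871))/3 = -0.081464
R(2,1) = -0.081161 + (-0.081161 − (-0.078816))/3 = -0.081943
R(2,2) = -0.081943 + (-0.081943 − (-0.081464))/15 = -0.081975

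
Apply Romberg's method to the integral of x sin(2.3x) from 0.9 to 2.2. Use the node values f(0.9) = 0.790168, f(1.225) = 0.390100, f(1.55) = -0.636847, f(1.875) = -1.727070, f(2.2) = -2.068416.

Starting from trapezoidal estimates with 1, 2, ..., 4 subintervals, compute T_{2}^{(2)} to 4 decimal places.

-0.8576

T_{0}^{(0)} (trapezoid, 1 panel, h=1.3000): -0.830861
T_{1}^{(0)} (trapezoid, 2 panels, h=0.6500): -0.829381
T_{2}^{(0)} (trapezoid, 4 panels, h=0.3250): -0.849206
T_{1}^{(1)} = -0.829381 + (-0.829381 − (-0.830861))/3 = -0.828888
T_{2}^{(1)} = -0.849206 + (-0.849206 − (-0.829381))/3 = -0.855814
T_{2}^{(2)} = -0.855814 + (-0.855814 − (-0.828888))/15 = -0.857609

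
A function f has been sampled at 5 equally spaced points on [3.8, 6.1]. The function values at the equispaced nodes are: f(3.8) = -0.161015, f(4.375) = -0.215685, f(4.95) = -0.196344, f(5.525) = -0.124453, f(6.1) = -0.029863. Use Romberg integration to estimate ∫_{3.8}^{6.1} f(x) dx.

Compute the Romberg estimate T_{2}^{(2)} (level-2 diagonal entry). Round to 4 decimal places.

T_{0}^{(0)} (trapezoid, 1 panel, h=2.3000): -0.219510
T_{1}^{(0)} (trapezoid, 2 panels, h=1.1500): -0.335550
T_{2}^{(0)} (trapezoid, 4 panels, h=0.5750): -0.363355
T_{1}^{(1)} = -0.335550 + (-0.335550 − (-0.219510))/3 = -0.374230
T_{2}^{(1)} = -0.363355 + (-0.363355 − (-0.335550))/3 = -0.372623
T_{2}^{(2)} = -0.372623 + (-0.372623 − (-0.374230))/15 = -0.372516

-0.3725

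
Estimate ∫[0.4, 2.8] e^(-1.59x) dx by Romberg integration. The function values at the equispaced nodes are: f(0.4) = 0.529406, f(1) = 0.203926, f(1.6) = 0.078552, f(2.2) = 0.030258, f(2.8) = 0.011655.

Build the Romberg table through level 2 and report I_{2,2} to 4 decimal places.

I_{0,0} (trapezoid, 1 panel, h=2.4000): 0.649273
I_{1,0} (trapezoid, 2 panels, h=1.2000): 0.418899
I_{2,0} (trapezoid, 4 panels, h=0.6000): 0.349960
I_{1,1} = 0.418899 + (0.418899 − 0.649273)/3 = 0.342108
I_{2,1} = 0.349960 + (0.349960 − 0.418899)/3 = 0.326980
I_{2,2} = 0.326980 + (0.326980 − 0.342108)/15 = 0.325971

0.3260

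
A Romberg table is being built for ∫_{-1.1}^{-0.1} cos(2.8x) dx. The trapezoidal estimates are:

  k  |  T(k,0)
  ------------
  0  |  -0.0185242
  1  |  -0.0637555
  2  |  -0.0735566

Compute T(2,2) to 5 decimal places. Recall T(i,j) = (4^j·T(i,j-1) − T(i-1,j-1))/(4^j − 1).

-0.07669

Richardson extrapolation on the trapezoidal column (denominator 4−1=3):
T(1,1) = (4·(-0.0637555) − (-0.0185242)) / 3 = -0.0788326
T(2,1) = (4·(-0.0735566) − (-0.0637555)) / 3 = -0.0768236
T(2,2) = (16·(-0.0768236) − (-0.0788326)) / 15 = -0.0766897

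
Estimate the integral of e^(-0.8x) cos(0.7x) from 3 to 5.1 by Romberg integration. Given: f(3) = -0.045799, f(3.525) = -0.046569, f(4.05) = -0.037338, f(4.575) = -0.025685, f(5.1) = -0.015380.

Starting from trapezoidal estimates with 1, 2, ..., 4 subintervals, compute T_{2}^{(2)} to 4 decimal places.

T_{0}^{(0)} (trapezoid, 1 panel, h=2.1000): -0.064238
T_{1}^{(0)} (trapezoid, 2 panels, h=1.0500): -0.071324
T_{2}^{(0)} (trapezoid, 4 panels, h=0.5250): -0.073595
T_{1}^{(1)} = -0.071324 + (-0.071324 − (-0.064238))/3 = -0.073686
T_{2}^{(1)} = -0.073595 + (-0.073595 − (-0.071324))/3 = -0.074352
T_{2}^{(2)} = -0.074352 + (-0.074352 − (-0.073686))/15 = -0.074396

-0.0744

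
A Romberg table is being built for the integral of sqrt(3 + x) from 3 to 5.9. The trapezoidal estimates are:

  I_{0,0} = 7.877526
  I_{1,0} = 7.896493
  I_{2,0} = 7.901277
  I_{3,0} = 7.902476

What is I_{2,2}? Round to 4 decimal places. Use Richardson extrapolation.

7.9029

Richardson extrapolation on the trapezoidal column (denominator 4−1=3):
I_{1,1} = 7.896493 + (7.896493 − 7.877526)/3 = 7.902815
I_{2,1} = (4·7.901277 − 7.896493) / 3 = 7.902872
I_{2,2} = 7.902872 + (7.902872 − 7.902815)/15 = 7.902876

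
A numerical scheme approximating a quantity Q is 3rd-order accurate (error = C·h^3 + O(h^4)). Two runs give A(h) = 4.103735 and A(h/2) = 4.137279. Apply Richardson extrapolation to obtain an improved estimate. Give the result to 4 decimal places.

The leading error scales as h^3; refining by a factor of 2 reduces it by 2^3 = 8.
Extrapolated value = (8·A(h/2) − A(h)) / (8 − 1)
= (8·4.137279 − 4.103735) / 7
= 28.994497 / 7 = 4.142071

4.1421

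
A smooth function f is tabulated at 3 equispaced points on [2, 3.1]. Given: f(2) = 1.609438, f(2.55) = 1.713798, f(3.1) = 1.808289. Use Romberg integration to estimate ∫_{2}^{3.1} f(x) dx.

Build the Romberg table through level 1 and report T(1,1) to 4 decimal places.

T(0,0) (trapezoid, 1 panel, h=1.1000): 1.879750
T(1,0) (trapezoid, 2 panels, h=0.5500): 1.882464
T(1,1) = 1.882464 + (1.882464 − 1.879750)/3 = 1.883369

1.8834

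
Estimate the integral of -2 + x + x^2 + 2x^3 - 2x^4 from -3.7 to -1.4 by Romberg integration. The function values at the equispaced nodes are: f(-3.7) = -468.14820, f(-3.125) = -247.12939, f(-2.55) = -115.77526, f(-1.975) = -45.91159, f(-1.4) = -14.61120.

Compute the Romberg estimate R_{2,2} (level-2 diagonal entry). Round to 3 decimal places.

R_{0,0} (trapezoid, 1 panel, h=2.3000): -555.17331
R_{1,0} (trapezoid, 2 panels, h=1.1500): -410.72820
R_{2,0} (trapezoid, 4 panels, h=0.5750): -373.86267
R_{1,1} = -410.72820 + (-410.72820 − (-555.17331))/3 = -362.57983
R_{2,1} = -373.86267 + (-373.86267 − (-410.72820))/3 = -361.57416
R_{2,2} = -361.57416 + (-361.57416 − (-362.57983))/15 = -361.50712

-361.507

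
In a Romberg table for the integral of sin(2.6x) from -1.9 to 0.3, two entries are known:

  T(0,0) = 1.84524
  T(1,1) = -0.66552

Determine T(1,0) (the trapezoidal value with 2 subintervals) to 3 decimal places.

From T(1,1) = (4·T(1,0) − T(0,0))/3, solve for T(1,0):
4·T(1,0) = 3·(-0.66552) + 1.84524 = -0.15132
T(1,0) = -0.03783

-0.038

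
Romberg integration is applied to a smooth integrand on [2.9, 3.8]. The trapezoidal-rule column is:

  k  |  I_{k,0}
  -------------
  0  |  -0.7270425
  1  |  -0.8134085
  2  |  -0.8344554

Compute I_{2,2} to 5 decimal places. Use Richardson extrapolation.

-0.84142

Richardson extrapolation on the trapezoidal column (denominator 4−1=3):
I_{1,1} = -0.8134085 + (-0.8134085 − (-0.7270425))/3 = -0.8421972
I_{2,1} = -0.8344554 + (-0.8344554 − (-0.8134085))/3 = -0.8414710
I_{2,2} = (16·(-0.8414710) − (-0.8421972)) / 15 = -0.8414226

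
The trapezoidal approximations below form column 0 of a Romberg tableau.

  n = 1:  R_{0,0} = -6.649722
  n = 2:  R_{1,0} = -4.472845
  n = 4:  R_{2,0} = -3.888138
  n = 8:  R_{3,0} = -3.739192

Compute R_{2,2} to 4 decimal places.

Richardson extrapolation on the trapezoidal column (denominator 4−1=3):
R_{1,1} = -4.472845 + (-4.472845 − (-6.649722))/3 = -3.747219
R_{2,1} = (4·(-3.888138) − (-4.472845)) / 3 = -3.693236
R_{2,2} = -3.693236 + (-3.693236 − (-3.747219))/15 = -3.689637

-3.6896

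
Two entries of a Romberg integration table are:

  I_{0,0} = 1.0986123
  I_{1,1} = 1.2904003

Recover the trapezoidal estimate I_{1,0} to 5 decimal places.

1.24245

From I_{1,1} = (4·I_{1,0} − I_{0,0})/3, solve for I_{1,0}:
4·I_{1,0} = 3·1.2904003 + 1.0986123 = 4.9698132
I_{1,0} = 1.2424533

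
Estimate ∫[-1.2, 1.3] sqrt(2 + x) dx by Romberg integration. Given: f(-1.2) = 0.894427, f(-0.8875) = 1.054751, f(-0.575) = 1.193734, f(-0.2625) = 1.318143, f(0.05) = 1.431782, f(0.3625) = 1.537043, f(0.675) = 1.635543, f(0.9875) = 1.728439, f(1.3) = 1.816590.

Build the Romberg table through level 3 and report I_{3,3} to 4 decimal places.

3.5195

I_{0,0} (trapezoid, 1 panel, h=2.5000): 3.388771
I_{1,0} (trapezoid, 2 panels, h=1.2500): 3.484113
I_{2,0} (trapezoid, 4 panels, h=0.6250): 3.510355
I_{3,0} (trapezoid, 8 panels, h=0.3125): 3.517170
I_{1,1} = 3.484113 + (3.484113 − 3.388771)/3 = 3.515894
I_{2,1} = 3.510355 + (3.510355 − 3.484113)/3 = 3.519102
I_{3,1} = 3.517170 + (3.517170 − 3.510355)/3 = 3.519442
I_{2,2} = 3.519102 + (3.519102 − 3.515894)/15 = 3.519316
I_{3,2} = 3.519442 + (3.519442 − 3.519102)/15 = 3.519465
I_{3,3} = 3.519465 + (3.519465 − 3.519316)/63 = 3.519467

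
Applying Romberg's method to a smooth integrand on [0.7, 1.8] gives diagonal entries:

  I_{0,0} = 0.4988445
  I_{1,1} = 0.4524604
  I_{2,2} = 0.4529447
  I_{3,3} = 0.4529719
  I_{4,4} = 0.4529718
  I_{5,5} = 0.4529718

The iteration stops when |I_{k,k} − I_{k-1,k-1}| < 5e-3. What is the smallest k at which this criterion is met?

|I_{1,1} − I_{0,0}| = 0.0463841 ≥ 5e-3
|I_{2,2} − I_{1,1}| = 0.0004843 < 5e-3

k = 2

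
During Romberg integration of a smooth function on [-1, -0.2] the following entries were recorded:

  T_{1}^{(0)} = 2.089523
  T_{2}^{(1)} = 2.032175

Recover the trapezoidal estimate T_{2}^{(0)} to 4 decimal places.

From T_{2}^{(1)} = (4·T_{2}^{(0)} − T_{1}^{(0)})/3, solve for T_{2}^{(0)}:
4·T_{2}^{(0)} = 3·2.032175 + 2.089523 = 8.186048
T_{2}^{(0)} = 2.046512

2.0465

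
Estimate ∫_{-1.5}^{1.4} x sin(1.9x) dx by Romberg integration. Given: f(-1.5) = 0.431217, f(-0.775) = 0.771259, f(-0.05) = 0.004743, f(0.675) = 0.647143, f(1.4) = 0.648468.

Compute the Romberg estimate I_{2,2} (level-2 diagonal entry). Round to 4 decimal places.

1.7079

I_{0,0} (trapezoid, 1 panel, h=2.9000): 1.565543
I_{1,0} (trapezoid, 2 panels, h=1.4500): 0.789649
I_{2,0} (trapezoid, 4 panels, h=0.7250): 1.423166
I_{1,1} = 0.789649 + (0.789649 − 1.565543)/3 = 0.531018
I_{2,1} = 1.423166 + (1.423166 − 0.789649)/3 = 1.634338
I_{2,2} = 1.634338 + (1.634338 − 0.531018)/15 = 1.707893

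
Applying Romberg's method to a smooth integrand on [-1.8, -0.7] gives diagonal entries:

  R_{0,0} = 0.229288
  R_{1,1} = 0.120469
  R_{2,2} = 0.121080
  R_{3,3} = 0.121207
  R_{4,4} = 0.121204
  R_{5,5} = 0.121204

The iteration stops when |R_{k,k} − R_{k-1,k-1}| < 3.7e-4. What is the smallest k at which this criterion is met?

k = 3

|R_{1,1} − R_{0,0}| = 0.108819 ≥ 3.7e-4
|R_{2,2} − R_{1,1}| = 0.000611 ≥ 3.7e-4
|R_{3,3} − R_{2,2}| = 0.000127 < 3.7e-4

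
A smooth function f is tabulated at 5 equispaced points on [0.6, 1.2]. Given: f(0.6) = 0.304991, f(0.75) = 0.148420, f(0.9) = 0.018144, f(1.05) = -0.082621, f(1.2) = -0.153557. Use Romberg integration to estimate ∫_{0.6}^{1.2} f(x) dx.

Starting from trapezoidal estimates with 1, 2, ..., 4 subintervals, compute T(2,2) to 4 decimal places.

T(0,0) (trapezoid, 1 panel, h=0.6000): 0.045430
T(1,0) (trapezoid, 2 panels, h=0.3000): 0.028158
T(2,0) (trapezoid, 4 panels, h=0.1500): 0.023949
T(1,1) = 0.028158 + (0.028158 − 0.045430)/3 = 0.022401
T(2,1) = 0.023949 + (0.023949 − 0.028158)/3 = 0.022546
T(2,2) = 0.022546 + (0.022546 − 0.022401)/15 = 0.022556

0.0226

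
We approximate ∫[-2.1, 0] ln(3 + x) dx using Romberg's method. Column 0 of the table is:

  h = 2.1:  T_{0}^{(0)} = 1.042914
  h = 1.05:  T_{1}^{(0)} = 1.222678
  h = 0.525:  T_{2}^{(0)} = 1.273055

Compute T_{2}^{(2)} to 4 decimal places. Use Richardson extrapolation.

Richardson extrapolation on the trapezoidal column (denominator 4−1=3):
T_{1}^{(1)} = (4·1.222678 − 1.042914) / 3 = 1.282599
T_{2}^{(1)} = 1.273055 + (1.273055 − 1.222678)/3 = 1.289847
T_{2}^{(2)} = 1.289847 + (1.289847 − 1.282599)/15 = 1.290330

1.2903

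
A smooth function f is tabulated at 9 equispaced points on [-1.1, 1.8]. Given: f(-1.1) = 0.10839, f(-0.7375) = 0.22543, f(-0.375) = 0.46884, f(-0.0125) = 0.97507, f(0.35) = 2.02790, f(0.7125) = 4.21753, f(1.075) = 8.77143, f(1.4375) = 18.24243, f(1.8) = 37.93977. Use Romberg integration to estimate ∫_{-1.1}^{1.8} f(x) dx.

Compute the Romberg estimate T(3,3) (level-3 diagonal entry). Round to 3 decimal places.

T(0,0) (trapezoid, 1 panel, h=2.9000): 55.16983
T(1,0) (trapezoid, 2 panels, h=1.4500): 30.52537
T(2,0) (trapezoid, 4 panels, h=0.7250): 21.96188
T(3,0) (trapezoid, 8 panels, h=0.3625): 19.55786
T(1,1) = 30.52537 + (30.52537 − 55.16983)/3 = 22.31055
T(2,1) = 21.96188 + (21.96188 − 30.52537)/3 = 19.10738
T(3,1) = 19.55786 + (19.55786 − 21.96188)/3 = 18.75652
T(2,2) = 19.10738 + (19.10738 − 22.31055)/15 = 18.89384
T(3,2) = 18.75652 + (18.75652 − 19.10738)/15 = 18.73313
T(3,3) = 18.73313 + (18.73313 − 18.89384)/63 = 18.73058

18.731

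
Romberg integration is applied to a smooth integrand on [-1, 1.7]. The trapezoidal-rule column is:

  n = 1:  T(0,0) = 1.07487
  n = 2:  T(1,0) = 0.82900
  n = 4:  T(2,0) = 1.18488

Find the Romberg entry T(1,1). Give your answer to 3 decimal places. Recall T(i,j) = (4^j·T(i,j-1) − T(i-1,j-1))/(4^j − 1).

0.747

T(1,1) = 0.82900 + (0.82900 − 1.07487)/3 = 0.74704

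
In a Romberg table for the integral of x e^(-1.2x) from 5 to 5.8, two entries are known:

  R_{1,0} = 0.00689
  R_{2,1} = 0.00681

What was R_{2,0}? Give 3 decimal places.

From R_{2,1} = (4·R_{2,0} − R_{1,0})/3, solve for R_{2,0}:
4·R_{2,0} = 3·0.00681 + 0.00689 = 0.02732
R_{2,0} = 0.00683

0.007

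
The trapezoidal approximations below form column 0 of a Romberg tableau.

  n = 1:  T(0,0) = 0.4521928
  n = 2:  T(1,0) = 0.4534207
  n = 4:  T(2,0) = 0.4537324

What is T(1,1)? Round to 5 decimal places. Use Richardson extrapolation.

0.45383

T(1,1) = 0.4534207 + (0.4534207 − 0.4521928)/3 = 0.4538300
(Column j=1 coincides with Simpson's rule on the same nodes.)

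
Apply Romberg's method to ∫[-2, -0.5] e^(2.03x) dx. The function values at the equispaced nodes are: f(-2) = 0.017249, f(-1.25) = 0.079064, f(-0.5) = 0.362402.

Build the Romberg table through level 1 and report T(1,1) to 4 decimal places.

0.1740

T(0,0) (trapezoid, 1 panel, h=1.5000): 0.284738
T(1,0) (trapezoid, 2 panels, h=0.7500): 0.201667
T(1,1) = 0.201667 + (0.201667 − 0.284738)/3 = 0.173977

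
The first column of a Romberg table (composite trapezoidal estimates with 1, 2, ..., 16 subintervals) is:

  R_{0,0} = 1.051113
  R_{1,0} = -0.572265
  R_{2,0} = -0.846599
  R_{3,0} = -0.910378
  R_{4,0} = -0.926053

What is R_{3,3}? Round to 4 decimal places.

-0.9313

R_{1,1} = -0.572265 + (-0.572265 − 1.051113)/3 = -1.113391
R_{2,1} = (4·(-0.846599) − (-0.572265)) / 3 = -0.938044
R_{3,1} = (4·(-0.910378) − (-0.846599)) / 3 = -0.931638
R_{2,2} = -0.938044 + (-0.938044 − (-1.113391))/15 = -0.926354
R_{3,2} = (16·(-0.931638) − (-0.938044)) / 15 = -0.931211
R_{3,3} = (64·(-0.931211) − (-0.926354)) / 63 = -0.931288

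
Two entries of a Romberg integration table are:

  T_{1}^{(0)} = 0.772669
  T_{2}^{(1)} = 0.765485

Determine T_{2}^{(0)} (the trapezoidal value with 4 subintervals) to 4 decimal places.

From T_{2}^{(1)} = (4·T_{2}^{(0)} − T_{1}^{(0)})/3, solve for T_{2}^{(0)}:
4·T_{2}^{(0)} = 3·0.765485 + 0.772669 = 3.069124
T_{2}^{(0)} = 0.767281

0.7673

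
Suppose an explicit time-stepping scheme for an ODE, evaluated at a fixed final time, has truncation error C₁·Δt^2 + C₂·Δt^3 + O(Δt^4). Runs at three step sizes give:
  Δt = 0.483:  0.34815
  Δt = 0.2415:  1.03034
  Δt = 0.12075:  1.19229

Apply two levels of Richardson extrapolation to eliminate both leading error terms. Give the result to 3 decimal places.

First eliminate the Δt^2 term (factor 2^2 = 4):
  B₁ = (4·1.03034 − 0.34815)/3 = 1.25774
  B₂ = (4·1.19229 − 1.03034)/3 = 1.24627
Then eliminate the Δt^3 term (factor 2^3 = 8):
  (8·1.24627 − 1.25774)/7 = 1.24463

1.245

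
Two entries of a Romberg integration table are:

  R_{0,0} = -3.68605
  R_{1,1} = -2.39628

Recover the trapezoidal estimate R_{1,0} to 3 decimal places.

-2.719

From R_{1,1} = (4·R_{1,0} − R_{0,0})/3, solve for R_{1,0}:
4·R_{1,0} = 3·(-2.39628) + (-3.68605) = -10.87489
R_{1,0} = -2.71872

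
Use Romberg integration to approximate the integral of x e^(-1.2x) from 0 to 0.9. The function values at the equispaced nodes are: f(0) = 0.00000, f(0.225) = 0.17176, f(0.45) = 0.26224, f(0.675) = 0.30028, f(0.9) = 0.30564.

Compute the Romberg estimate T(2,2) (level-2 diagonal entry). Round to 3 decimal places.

0.204

T(0,0) (trapezoid, 1 panel, h=0.9000): 0.13754
T(1,0) (trapezoid, 2 panels, h=0.4500): 0.18678
T(2,0) (trapezoid, 4 panels, h=0.2250): 0.19960
T(1,1) = 0.18678 + (0.18678 − 0.13754)/3 = 0.20319
T(2,1) = 0.19960 + (0.19960 − 0.18678)/3 = 0.20387
T(2,2) = 0.20387 + (0.20387 − 0.20319)/15 = 0.20392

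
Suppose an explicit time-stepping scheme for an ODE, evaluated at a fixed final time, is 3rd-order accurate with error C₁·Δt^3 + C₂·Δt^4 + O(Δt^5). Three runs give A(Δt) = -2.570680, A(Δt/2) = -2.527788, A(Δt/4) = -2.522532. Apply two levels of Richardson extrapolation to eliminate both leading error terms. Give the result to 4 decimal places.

-2.5218

First eliminate the Δt^3 term (factor 2^3 = 8):
  B₁ = (8·(-2.527788) − (-2.570680))/7 = -2.521661
  B₂ = (8·(-2.522532) − (-2.527788))/7 = -2.521781
Then eliminate the Δt^4 term (factor 2^4 = 16):
  (16·(-2.521781) − (-2.521661))/15 = -2.521789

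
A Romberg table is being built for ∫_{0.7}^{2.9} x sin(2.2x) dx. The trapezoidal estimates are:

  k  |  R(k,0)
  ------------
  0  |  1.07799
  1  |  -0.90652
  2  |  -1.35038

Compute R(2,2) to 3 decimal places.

-1.494

Richardson extrapolation on the trapezoidal column (denominator 4−1=3):
R(1,1) = -0.90652 + (-0.90652 − 1.07799)/3 = -1.56802
R(2,1) = -1.35038 + (-1.35038 − (-0.90652))/3 = -1.49833
R(2,2) = (16·(-1.49833) − (-1.56802)) / 15 = -1.49368
(Column j=1 coincides with Simpson's rule on the same nodes.)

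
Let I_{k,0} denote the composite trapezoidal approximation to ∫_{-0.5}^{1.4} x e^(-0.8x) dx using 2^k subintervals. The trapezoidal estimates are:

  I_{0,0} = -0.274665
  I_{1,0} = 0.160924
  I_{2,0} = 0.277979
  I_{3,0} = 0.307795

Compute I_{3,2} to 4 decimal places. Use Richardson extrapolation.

0.3178

Richardson extrapolation on the trapezoidal column (denominator 4−1=3):
I_{2,1} = 0.277979 + (0.277979 − 0.160924)/3 = 0.316997
I_{3,1} = 0.307795 + (0.307795 − 0.277979)/3 = 0.317734
I_{3,2} = (16·0.317734 − 0.316997) / 15 = 0.317783
(Column j=1 coincides with Simpson's rule on the same nodes.)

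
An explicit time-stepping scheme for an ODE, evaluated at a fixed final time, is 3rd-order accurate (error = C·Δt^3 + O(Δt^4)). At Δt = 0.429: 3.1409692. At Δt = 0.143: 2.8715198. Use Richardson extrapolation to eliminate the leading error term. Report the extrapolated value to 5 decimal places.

The leading error scales as Δt^3; refining by a factor of 3 reduces it by 3^3 = 27.
Extrapolated value = (27·A(Δt/3) − A(Δt)) / (27 − 1)
= (27·2.8715198 − 3.1409692) / 26
= 74.3900654 / 26 = 2.8611564

2.86116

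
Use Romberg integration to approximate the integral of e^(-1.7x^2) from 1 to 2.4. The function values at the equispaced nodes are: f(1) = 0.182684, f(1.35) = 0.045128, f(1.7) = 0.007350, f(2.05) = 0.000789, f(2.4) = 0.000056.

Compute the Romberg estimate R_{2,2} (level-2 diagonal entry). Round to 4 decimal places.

0.0441

R_{0,0} (trapezoid, 1 panel, h=1.4000): 0.127918
R_{1,0} (trapezoid, 2 panels, h=0.7000): 0.069104
R_{2,0} (trapezoid, 4 panels, h=0.3500): 0.050623
R_{1,1} = 0.069104 + (0.069104 − 0.127918)/3 = 0.049499
R_{2,1} = 0.050623 + (0.050623 − 0.069104)/3 = 0.044463
R_{2,2} = 0.044463 + (0.044463 − 0.049499)/15 = 0.044127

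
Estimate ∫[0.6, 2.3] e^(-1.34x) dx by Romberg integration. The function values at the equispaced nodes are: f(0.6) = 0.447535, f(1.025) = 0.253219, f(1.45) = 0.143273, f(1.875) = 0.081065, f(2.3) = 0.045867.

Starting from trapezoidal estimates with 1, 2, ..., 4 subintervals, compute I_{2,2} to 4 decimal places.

I_{0,0} (trapezoid, 1 panel, h=1.7000): 0.419392
I_{1,0} (trapezoid, 2 panels, h=0.8500): 0.331478
I_{2,0} (trapezoid, 4 panels, h=0.4250): 0.307810
I_{1,1} = 0.331478 + (0.331478 − 0.419392)/3 = 0.302173
I_{2,1} = 0.307810 + (0.307810 − 0.331478)/3 = 0.299921
I_{2,2} = 0.299921 + (0.299921 − 0.302173)/15 = 0.299771

0.2998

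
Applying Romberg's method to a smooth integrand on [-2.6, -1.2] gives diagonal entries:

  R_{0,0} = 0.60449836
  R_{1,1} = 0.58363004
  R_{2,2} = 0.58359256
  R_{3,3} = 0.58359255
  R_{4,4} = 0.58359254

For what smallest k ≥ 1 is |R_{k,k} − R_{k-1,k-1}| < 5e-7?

k = 3

|R_{1,1} − R_{0,0}| = 0.02086832 ≥ 5e-7
|R_{2,2} − R_{1,1}| = 0.00003748 ≥ 5e-7
|R_{3,3} − R_{2,2}| = 0.00000001 < 5e-7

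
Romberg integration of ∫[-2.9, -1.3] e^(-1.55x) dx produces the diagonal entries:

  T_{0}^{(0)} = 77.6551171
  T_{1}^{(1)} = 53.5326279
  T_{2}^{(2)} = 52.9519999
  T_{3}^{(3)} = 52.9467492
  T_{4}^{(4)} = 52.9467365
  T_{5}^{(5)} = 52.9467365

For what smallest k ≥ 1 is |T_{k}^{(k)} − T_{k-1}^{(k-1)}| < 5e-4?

|T_{1}^{(1)} − T_{0}^{(0)}| = 24.1224892 ≥ 5e-4
|T_{2}^{(2)} − T_{1}^{(1)}| = 0.5806280 ≥ 5e-4
|T_{3}^{(3)} − T_{2}^{(2)}| = 0.0052507 ≥ 5e-4
|T_{4}^{(4)} − T_{3}^{(3)}| = 0.0000127 < 5e-4

k = 4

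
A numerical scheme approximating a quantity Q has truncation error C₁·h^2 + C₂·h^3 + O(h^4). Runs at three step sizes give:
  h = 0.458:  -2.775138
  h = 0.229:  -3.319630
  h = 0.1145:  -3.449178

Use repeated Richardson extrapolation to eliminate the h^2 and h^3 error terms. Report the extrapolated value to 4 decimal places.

First eliminate the h^2 term (factor 2^2 = 4):
  B₁ = (4·(-3.319630) − (-2.775138))/3 = -3.501127
  B₂ = (4·(-3.449178) − (-3.319630))/3 = -3.492361
Then eliminate the h^3 term (factor 2^3 = 8):
  (8·(-3.492361) − (-3.501127))/7 = -3.491109

-3.4911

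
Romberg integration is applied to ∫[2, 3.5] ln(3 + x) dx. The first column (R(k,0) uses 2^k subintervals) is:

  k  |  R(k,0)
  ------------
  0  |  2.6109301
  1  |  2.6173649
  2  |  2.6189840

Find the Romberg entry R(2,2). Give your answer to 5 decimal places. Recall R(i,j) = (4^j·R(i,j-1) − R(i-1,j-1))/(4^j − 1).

R(1,1) = (4·2.6173649 − 2.6109301) / 3 = 2.6195098
R(2,1) = (4·2.6189840 − 2.6173649) / 3 = 2.6195237
R(2,2) = (16·2.6195237 − 2.6195098) / 15 = 2.6195246

2.61952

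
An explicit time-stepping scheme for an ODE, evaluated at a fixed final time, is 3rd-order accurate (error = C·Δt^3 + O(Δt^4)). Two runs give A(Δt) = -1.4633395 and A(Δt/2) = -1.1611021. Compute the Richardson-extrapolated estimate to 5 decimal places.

The leading error scales as Δt^3; refining by a factor of 2 reduces it by 2^3 = 8.
Extrapolated value = (8·A(Δt/2) − A(Δt)) / (8 − 1)
= (8·(-1.1611021) − (-1.4633395)) / 7
= -7.8254773 / 7 = -1.1179253

-1.11793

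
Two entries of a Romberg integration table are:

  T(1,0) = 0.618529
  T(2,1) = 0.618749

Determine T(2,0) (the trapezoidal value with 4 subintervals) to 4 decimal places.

From T(2,1) = (4·T(2,0) − T(1,0))/3, solve for T(2,0):
4·T(2,0) = 3·0.618749 + 0.618529 = 2.474776
T(2,0) = 0.618694

0.6187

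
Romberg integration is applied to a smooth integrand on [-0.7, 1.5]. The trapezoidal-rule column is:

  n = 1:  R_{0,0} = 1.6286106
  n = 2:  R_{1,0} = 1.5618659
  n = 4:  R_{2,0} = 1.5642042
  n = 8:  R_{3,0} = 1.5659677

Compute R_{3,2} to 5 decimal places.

1.56666

R_{2,1} = 1.5642042 + (1.5642042 − 1.5618659)/3 = 1.5649836
R_{3,1} = (4·1.5659677 − 1.5642042) / 3 = 1.5665555
R_{3,2} = (16·1.5665555 − 1.5649836) / 15 = 1.5666603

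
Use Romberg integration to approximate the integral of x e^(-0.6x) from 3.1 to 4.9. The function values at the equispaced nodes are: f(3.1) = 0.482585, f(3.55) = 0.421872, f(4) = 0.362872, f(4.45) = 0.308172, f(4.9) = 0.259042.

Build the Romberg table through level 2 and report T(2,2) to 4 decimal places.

0.6581

T(0,0) (trapezoid, 1 panel, h=1.8000): 0.667464
T(1,0) (trapezoid, 2 panels, h=0.9000): 0.660317
T(2,0) (trapezoid, 4 panels, h=0.4500): 0.658678
T(1,1) = 0.660317 + (0.660317 − 0.667464)/3 = 0.657935
T(2,1) = 0.658678 + (0.658678 − 0.660317)/3 = 0.658132
T(2,2) = 0.658132 + (0.658132 − 0.657935)/15 = 0.658145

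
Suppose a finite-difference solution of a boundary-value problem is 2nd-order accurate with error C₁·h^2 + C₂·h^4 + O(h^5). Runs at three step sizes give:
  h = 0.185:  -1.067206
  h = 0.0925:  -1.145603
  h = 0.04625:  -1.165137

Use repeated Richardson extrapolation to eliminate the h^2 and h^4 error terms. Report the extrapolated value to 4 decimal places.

First eliminate the h^2 term (factor 2^2 = 4):
  B₁ = (4·(-1.145603) − (-1.067206))/3 = -1.171735
  B₂ = (4·(-1.165137) − (-1.145603))/3 = -1.171648
Then eliminate the h^4 term (factor 2^4 = 16):
  (16·(-1.171648) − (-1.171735))/15 = -1.171642

-1.1716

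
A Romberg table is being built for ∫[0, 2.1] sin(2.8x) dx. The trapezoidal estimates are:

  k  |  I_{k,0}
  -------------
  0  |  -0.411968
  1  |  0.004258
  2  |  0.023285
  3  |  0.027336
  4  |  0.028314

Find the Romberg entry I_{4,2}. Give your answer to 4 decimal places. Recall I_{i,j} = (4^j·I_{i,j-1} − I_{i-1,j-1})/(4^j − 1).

0.0286

I_{3,1} = (4·0.027336 − 0.023285) / 3 = 0.028686
I_{4,1} = (4·0.028314 − 0.027336) / 3 = 0.028640
I_{4,2} = (16·0.028640 − 0.028686) / 15 = 0.028637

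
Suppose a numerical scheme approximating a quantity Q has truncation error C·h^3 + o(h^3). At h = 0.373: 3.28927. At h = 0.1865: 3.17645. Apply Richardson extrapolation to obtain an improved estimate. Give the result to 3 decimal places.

Extrapolated value = (8·A(h/2) − A(h)) / (8 − 1)
= (8·3.17645 − 3.28927) / 7
= 22.12233 / 7 = 3.16033

3.160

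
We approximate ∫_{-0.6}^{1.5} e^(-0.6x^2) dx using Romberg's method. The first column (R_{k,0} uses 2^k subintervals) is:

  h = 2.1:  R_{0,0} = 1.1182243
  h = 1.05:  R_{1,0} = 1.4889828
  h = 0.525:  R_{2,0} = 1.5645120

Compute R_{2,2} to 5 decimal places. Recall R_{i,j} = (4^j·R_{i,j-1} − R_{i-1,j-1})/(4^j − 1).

1.58816

Richardson extrapolation on the trapezoidal column (denominator 4−1=3):
R_{1,1} = (4·1.4889828 − 1.1182243) / 3 = 1.6125690
R_{2,1} = 1.5645120 + (1.5645120 − 1.4889828)/3 = 1.5896884
R_{2,2} = (16·1.5896884 − 1.6125690) / 15 = 1.5881630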